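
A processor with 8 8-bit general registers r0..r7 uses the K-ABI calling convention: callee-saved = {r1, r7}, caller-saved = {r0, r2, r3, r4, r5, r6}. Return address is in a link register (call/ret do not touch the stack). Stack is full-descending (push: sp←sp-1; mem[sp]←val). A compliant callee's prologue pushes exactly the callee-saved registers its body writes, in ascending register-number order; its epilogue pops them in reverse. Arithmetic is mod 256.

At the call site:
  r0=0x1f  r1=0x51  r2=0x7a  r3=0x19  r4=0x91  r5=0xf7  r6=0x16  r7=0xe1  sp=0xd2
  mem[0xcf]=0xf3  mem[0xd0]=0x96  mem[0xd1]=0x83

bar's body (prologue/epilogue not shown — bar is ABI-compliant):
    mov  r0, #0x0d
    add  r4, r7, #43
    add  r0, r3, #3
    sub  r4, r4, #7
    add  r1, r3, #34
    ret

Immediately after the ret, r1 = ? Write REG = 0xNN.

prologue: push r1 -> mem[0xd1]=0x51, sp=0xd1
body[0] mov  r0, #0x0d -> r0=0x0d
body[1] add  r4, r7, #43 -> r4=0x0c
body[2] add  r0, r3, #3 -> r0=0x1c
body[3] sub  r4, r4, #7 -> r4=0x05
body[4] add  r1, r3, #34 -> r1=0x3b
epilogue: pop r1=0x51, sp=0xd2
r1 is callee-saved -> restored

REG = 0x51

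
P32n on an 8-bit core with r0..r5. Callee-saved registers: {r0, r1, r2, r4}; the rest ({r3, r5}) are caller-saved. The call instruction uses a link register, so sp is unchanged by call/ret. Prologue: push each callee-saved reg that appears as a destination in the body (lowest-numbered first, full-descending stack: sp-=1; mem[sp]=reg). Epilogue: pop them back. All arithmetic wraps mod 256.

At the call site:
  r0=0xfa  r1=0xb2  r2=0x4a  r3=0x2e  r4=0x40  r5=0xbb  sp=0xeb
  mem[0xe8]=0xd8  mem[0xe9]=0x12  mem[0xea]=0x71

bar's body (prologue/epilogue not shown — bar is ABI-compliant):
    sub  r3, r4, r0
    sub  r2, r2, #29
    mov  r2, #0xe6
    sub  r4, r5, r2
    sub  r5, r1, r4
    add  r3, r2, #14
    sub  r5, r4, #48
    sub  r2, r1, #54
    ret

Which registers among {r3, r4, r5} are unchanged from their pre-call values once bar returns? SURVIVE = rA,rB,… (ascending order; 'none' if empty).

prologue: push r2 → mem[0xea]=0x4a, sp=0xea
prologue: push r4 → mem[0xe9]=0x40, sp=0xe9
body[0] sub  r3, r4, r0 → r3=0x46
body[1] sub  r2, r2, #29 → r2=0x2d
body[2] mov  r2, #0xe6 → r2=0xe6
body[3] sub  r4, r5, r2 → r4=0xd5
body[4] sub  r5, r1, r4 → r5=0xdd
body[5] add  r3, r2, #14 → r3=0xf4
body[6] sub  r5, r4, #48 → r5=0xa5
body[7] sub  r2, r1, #54 → r2=0x7c
epilogue: pop r4=0x40, sp=0xea
epilogue: pop r2=0x4a, sp=0xeb
r3: caller-saved, written=True
r4: callee-saved, written=True
r5: caller-saved, written=True

SURVIVE = r4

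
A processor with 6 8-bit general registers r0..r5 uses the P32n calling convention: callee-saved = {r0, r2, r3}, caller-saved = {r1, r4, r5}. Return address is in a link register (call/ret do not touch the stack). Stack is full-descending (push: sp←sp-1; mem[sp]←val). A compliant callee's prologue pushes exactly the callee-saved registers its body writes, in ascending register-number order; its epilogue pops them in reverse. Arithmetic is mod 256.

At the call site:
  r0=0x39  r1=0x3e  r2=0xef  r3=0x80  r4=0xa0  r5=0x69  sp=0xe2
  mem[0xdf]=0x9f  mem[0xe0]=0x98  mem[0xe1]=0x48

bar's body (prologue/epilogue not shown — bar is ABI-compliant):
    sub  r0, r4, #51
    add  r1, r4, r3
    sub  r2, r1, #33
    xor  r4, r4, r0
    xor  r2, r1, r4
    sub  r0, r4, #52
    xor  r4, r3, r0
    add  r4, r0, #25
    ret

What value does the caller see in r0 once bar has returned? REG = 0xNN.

prologue: push r0 → mem[0xe1]=0x39, sp=0xe1
prologue: push r2 → mem[0xe0]=0xef, sp=0xe0
body[0] sub  r0, r4, #51 → r0=0x6d
body[1] add  r1, r4, r3 → r1=0x20
body[2] sub  r2, r1, #33 → r2=0xff
body[3] xor  r4, r4, r0 → r4=0xcd
body[4] xor  r2, r1, r4 → r2=0xed
body[5] sub  r0, r4, #52 → r0=0x99
body[6] xor  r4, r3, r0 → r4=0x19
body[7] add  r4, r0, #25 → r4=0xb2
epilogue: pop r2=0xef, sp=0xe1
epilogue: pop r0=0x39, sp=0xe2
r0 is callee-saved → restored

REG = 0x39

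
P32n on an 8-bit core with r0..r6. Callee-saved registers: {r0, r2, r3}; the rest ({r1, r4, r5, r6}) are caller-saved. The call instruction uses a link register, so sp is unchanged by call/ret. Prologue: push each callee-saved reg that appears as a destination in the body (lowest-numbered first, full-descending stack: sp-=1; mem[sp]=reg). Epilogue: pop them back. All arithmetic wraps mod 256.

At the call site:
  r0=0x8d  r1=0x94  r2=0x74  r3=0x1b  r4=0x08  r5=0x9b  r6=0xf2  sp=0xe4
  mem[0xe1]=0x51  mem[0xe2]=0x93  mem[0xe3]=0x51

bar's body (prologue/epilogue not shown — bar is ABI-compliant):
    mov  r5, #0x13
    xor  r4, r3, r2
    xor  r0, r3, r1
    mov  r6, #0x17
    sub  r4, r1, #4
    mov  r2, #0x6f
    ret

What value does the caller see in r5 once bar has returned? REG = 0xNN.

REG = 0x13

prologue: push r0 → mem[0xe3]=0x8d, sp=0xe3
prologue: push r2 → mem[0xe2]=0x74, sp=0xe2
body[0] mov  r5, #0x13 → r5=0x13
body[1] xor  r4, r3, r2 → r4=0x6f
body[2] xor  r0, r3, r1 → r0=0x8f
body[3] mov  r6, #0x17 → r6=0x17
body[4] sub  r4, r1, #4 → r4=0x90
body[5] mov  r2, #0x6f → r2=0x6f
epilogue: pop r2=0x74, sp=0xe3
epilogue: pop r0=0x8d, sp=0xe4
r5 is caller-saved → body value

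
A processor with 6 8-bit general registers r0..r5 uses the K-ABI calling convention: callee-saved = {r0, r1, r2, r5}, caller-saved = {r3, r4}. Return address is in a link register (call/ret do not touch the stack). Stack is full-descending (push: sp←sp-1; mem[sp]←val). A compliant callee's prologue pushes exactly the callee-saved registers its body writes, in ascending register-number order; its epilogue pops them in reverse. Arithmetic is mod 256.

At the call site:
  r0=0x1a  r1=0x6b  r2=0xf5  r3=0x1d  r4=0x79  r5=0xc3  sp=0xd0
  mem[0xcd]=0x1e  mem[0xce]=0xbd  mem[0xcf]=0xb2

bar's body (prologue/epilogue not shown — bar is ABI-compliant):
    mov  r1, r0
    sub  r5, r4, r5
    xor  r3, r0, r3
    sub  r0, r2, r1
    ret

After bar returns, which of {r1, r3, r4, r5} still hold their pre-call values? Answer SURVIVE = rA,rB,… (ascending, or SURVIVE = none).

prologue: push r0 -> mem[0xcf]=0x1a, sp=0xcf
prologue: push r1 -> mem[0xce]=0x6b, sp=0xce
prologue: push r5 -> mem[0xcd]=0xc3, sp=0xcd
body[0] mov  r1, r0 -> r1=0x1a
body[1] sub  r5, r4, r5 -> r5=0xb6
body[2] xor  r3, r0, r3 -> r3=0x07
body[3] sub  r0, r2, r1 -> r0=0xdb
epilogue: pop r5=0xc3, sp=0xce
epilogue: pop r1=0x6b, sp=0xcf
epilogue: pop r0=0x1a, sp=0xd0
r1: callee-saved, written=True
r3: caller-saved, written=True
r4: caller-saved, written=False
r5: callee-saved, written=True

SURVIVE = r1,r4,r5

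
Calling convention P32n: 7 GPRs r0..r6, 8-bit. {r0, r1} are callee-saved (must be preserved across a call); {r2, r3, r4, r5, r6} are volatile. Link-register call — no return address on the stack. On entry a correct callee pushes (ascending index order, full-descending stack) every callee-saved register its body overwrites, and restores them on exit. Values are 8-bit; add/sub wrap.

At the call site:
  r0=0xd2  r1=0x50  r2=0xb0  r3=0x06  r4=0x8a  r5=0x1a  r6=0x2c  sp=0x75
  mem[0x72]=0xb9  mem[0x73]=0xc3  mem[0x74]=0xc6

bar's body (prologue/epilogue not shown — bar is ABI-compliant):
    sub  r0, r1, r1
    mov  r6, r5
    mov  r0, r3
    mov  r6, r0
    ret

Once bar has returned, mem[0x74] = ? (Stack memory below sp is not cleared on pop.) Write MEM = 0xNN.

prologue: push r0 -> mem[0x74]=0xd2, sp=0x74
body[0] sub  r0, r1, r1 -> r0=0x00
body[1] mov  r6, r5 -> r6=0x1a
body[2] mov  r0, r3 -> r0=0x06
body[3] mov  r6, r0 -> r6=0x06
epilogue: pop r0=0xd2, sp=0x75
prologue pushed ['r0'] at ['0x74']

MEM = 0xd2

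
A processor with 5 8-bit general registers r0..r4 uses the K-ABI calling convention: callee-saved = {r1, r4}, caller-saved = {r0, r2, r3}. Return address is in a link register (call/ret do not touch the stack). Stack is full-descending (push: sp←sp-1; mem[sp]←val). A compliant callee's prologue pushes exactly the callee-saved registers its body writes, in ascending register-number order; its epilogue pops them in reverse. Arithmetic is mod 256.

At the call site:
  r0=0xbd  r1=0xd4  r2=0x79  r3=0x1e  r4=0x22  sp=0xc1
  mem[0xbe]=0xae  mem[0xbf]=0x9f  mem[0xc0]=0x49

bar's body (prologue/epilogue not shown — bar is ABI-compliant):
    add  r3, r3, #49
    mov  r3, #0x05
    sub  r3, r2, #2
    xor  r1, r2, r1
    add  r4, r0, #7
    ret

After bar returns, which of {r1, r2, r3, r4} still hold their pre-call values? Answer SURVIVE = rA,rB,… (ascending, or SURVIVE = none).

prologue: push r1 → mem[0xc0]=0xd4, sp=0xc0
prologue: push r4 → mem[0xbf]=0x22, sp=0xbf
body[0] add  r3, r3, #49 → r3=0x4f
body[1] mov  r3, #0x05 → r3=0x05
body[2] sub  r3, r2, #2 → r3=0x77
body[3] xor  r1, r2, r1 → r1=0xad
body[4] add  r4, r0, #7 → r4=0xc4
epilogue: pop r4=0x22, sp=0xc0
epilogue: pop r1=0xd4, sp=0xc1
r1: callee-saved, written=True
r2: caller-saved, written=False
r3: caller-saved, written=True
r4: callee-saved, written=True

SURVIVE = r1,r2,r4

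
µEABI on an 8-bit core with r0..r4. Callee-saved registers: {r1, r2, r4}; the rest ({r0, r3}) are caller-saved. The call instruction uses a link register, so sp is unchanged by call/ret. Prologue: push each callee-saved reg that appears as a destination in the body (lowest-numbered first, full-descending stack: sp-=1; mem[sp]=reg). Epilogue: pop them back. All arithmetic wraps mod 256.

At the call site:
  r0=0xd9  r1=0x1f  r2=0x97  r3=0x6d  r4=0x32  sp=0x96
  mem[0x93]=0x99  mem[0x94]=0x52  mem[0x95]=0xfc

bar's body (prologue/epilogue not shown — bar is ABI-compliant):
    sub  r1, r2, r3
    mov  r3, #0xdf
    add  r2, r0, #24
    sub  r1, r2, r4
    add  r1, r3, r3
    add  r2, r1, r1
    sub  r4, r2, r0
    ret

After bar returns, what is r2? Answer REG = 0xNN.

REG = 0x97

prologue: push r1 -> mem[0x95]=0x1f, sp=0x95
prologue: push r2 -> mem[0x94]=0x97, sp=0x94
prologue: push r4 -> mem[0x93]=0x32, sp=0x93
body[0] sub  r1, r2, r3 -> r1=0x2a
body[1] mov  r3, #0xdf -> r3=0xdf
body[2] add  r2, r0, #24 -> r2=0xf1
body[3] sub  r1, r2, r4 -> r1=0xbf
body[4] add  r1, r3, r3 -> r1=0xbe
body[5] add  r2, r1, r1 -> r2=0x7c
body[6] sub  r4, r2, r0 -> r4=0xa3
epilogue: pop r4=0x32, sp=0x94
epilogue: pop r2=0x97, sp=0x95
epilogue: pop r1=0x1f, sp=0x96
r2 is callee-saved -> restored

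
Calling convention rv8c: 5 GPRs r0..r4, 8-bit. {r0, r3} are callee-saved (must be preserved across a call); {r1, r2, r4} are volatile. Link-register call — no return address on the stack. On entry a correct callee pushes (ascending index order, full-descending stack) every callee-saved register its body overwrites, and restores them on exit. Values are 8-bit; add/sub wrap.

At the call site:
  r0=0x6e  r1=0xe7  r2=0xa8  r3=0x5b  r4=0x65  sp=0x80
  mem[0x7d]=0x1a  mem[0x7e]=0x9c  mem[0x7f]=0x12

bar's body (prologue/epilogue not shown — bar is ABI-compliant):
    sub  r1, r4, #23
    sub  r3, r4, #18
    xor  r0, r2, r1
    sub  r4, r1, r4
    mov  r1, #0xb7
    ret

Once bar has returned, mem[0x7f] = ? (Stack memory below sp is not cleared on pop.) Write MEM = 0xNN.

prologue: push r0 -> mem[0x7f]=0x6e, sp=0x7f
prologue: push r3 -> mem[0x7e]=0x5b, sp=0x7e
body[0] sub  r1, r4, #23 -> r1=0x4e
body[1] sub  r3, r4, #18 -> r3=0x53
body[2] xor  r0, r2, r1 -> r0=0xe6
body[3] sub  r4, r1, r4 -> r4=0xe9
body[4] mov  r1, #0xb7 -> r1=0xb7
epilogue: pop r3=0x5b, sp=0x7f
epilogue: pop r0=0x6e, sp=0x80
prologue pushed ['r0', 'r3'] at ['0x7f', '0x7e']

MEM = 0x6e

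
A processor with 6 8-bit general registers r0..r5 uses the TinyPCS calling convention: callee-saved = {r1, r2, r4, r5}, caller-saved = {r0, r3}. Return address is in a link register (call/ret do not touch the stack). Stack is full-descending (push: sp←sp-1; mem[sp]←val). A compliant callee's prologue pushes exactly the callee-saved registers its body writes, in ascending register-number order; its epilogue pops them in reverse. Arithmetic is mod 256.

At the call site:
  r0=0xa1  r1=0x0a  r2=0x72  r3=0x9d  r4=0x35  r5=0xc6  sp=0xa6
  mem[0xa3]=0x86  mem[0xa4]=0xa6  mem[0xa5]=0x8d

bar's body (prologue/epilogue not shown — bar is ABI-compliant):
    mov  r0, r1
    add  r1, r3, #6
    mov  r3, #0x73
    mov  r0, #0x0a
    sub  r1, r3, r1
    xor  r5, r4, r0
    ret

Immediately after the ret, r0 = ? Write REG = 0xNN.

REG = 0x0a

prologue: push r1 -> mem[0xa5]=0x0a, sp=0xa5
prologue: push r5 -> mem[0xa4]=0xc6, sp=0xa4
body[0] mov  r0, r1 -> r0=0x0a
body[1] add  r1, r3, #6 -> r1=0xa3
body[2] mov  r3, #0x73 -> r3=0x73
body[3] mov  r0, #0x0a -> r0=0x0a
body[4] sub  r1, r3, r1 -> r1=0xd0
body[5] xor  r5, r4, r0 -> r5=0x3f
epilogue: pop r5=0xc6, sp=0xa5
epilogue: pop r1=0x0a, sp=0xa6
r0 is caller-saved -> body value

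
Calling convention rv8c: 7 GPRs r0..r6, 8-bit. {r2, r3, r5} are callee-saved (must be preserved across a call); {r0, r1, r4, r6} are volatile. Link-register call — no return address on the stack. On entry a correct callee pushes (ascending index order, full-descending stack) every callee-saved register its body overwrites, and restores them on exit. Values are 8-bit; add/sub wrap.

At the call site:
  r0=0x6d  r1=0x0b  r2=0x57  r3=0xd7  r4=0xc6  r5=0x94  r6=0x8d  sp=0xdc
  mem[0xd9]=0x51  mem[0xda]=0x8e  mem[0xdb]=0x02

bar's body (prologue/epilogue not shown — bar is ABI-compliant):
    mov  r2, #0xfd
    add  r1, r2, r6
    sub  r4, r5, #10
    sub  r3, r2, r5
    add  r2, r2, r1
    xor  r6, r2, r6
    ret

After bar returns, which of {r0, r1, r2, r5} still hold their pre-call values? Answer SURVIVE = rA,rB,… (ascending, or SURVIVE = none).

SURVIVE = r0,r2,r5

prologue: push r2 -> mem[0xdb]=0x57, sp=0xdb
prologue: push r3 -> mem[0xda]=0xd7, sp=0xda
body[0] mov  r2, #0xfd -> r2=0xfd
body[1] add  r1, r2, r6 -> r1=0x8a
body[2] sub  r4, r5, #10 -> r4=0x8a
body[3] sub  r3, r2, r5 -> r3=0x69
body[4] add  r2, r2, r1 -> r2=0x87
body[5] xor  r6, r2, r6 -> r6=0x0a
epilogue: pop r3=0xd7, sp=0xdb
epilogue: pop r2=0x57, sp=0xdc
r0: caller-saved, written=False
r1: caller-saved, written=True
r2: callee-saved, written=True
r5: callee-saved, written=False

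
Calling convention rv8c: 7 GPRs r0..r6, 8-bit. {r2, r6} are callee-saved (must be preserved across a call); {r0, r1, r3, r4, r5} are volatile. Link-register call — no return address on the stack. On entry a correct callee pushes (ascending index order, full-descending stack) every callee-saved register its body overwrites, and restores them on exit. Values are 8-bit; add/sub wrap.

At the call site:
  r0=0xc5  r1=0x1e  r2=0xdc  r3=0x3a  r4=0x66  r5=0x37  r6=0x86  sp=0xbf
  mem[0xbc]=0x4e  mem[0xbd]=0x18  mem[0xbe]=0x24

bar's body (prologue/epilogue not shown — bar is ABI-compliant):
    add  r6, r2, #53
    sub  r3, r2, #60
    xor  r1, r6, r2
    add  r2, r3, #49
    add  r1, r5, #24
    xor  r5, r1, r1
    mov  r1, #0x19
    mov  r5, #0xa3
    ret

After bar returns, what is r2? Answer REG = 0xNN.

prologue: push r2 → mem[0xbe]=0xdc, sp=0xbe
prologue: push r6 → mem[0xbd]=0x86, sp=0xbd
body[0] add  r6, r2, #53 → r6=0x11
body[1] sub  r3, r2, #60 → r3=0xa0
body[2] xor  r1, r6, r2 → r1=0xcd
body[3] add  r2, r3, #49 → r2=0xd1
body[4] add  r1, r5, #24 → r1=0x4f
body[5] xor  r5, r1, r1 → r5=0x00
body[6] mov  r1, #0x19 → r1=0x19
body[7] mov  r5, #0xa3 → r5=0xa3
epilogue: pop r6=0x86, sp=0xbe
epilogue: pop r2=0xdc, sp=0xbf
r2 is callee-saved → restored

REG = 0xdc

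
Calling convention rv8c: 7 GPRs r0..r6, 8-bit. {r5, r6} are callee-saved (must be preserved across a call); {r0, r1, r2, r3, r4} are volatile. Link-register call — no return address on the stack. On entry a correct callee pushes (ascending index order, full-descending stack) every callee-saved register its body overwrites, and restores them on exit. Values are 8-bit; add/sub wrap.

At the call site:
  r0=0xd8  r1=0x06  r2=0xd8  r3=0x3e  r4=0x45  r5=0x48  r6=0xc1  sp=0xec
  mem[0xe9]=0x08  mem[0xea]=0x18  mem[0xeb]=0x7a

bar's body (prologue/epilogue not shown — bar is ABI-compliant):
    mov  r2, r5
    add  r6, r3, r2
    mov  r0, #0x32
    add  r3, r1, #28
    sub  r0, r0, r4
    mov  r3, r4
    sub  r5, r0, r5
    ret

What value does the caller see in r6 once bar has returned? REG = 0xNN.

prologue: push r5 -> mem[0xeb]=0x48, sp=0xeb
prologue: push r6 -> mem[0xea]=0xc1, sp=0xea
body[0] mov  r2, r5 -> r2=0x48
body[1] add  r6, r3, r2 -> r6=0x86
body[2] mov  r0, #0x32 -> r0=0x32
body[3] add  r3, r1, #28 -> r3=0x22
body[4] sub  r0, r0, r4 -> r0=0xed
body[5] mov  r3, r4 -> r3=0x45
body[6] sub  r5, r0, r5 -> r5=0xa5
epilogue: pop r6=0xc1, sp=0xeb
epilogue: pop r5=0x48, sp=0xec
r6 is callee-saved -> restored

REG = 0xc1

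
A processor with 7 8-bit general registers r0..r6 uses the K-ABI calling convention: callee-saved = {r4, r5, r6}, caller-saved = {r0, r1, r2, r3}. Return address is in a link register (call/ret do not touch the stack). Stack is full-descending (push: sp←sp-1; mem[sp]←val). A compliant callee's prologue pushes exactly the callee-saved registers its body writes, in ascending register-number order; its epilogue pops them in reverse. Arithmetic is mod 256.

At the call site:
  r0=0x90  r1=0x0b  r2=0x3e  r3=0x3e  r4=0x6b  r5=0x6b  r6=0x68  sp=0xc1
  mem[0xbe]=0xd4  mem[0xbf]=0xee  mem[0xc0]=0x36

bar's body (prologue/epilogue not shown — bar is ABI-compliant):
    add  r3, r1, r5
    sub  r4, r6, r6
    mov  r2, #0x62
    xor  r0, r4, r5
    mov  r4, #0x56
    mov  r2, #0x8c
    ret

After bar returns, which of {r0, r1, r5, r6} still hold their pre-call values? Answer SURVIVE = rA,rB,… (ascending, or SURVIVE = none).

prologue: push r4 → mem[0xc0]=0x6b, sp=0xc0
body[0] add  r3, r1, r5 → r3=0x76
body[1] sub  r4, r6, r6 → r4=0x00
body[2] mov  r2, #0x62 → r2=0x62
body[3] xor  r0, r4, r5 → r0=0x6b
body[4] mov  r4, #0x56 → r4=0x56
body[5] mov  r2, #0x8c → r2=0x8c
epilogue: pop r4=0x6b, sp=0xc1
r0: caller-saved, written=True
r1: caller-saved, written=False
r5: callee-saved, written=False
r6: callee-saved, written=False

SURVIVE = r1,r5,r6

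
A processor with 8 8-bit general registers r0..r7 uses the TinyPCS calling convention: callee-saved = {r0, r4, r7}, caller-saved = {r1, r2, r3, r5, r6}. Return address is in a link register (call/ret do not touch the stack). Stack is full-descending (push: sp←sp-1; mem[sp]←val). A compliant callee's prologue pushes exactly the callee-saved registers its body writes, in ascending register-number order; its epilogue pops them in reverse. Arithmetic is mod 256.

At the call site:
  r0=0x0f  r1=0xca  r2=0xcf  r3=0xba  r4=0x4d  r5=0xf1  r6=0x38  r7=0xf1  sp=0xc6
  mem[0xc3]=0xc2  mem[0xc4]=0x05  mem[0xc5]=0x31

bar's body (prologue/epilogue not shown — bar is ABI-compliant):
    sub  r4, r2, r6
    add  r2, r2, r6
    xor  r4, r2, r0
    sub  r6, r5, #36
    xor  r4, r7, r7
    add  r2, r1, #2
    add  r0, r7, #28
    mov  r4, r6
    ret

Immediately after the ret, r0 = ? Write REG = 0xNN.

prologue: push r0 → mem[0xc5]=0x0f, sp=0xc5
prologue: push r4 → mem[0xc4]=0x4d, sp=0xc4
body[0] sub  r4, r2, r6 → r4=0x97
body[1] add  r2, r2, r6 → r2=0x07
body[2] xor  r4, r2, r0 → r4=0x08
body[3] sub  r6, r5, #36 → r6=0xcd
body[4] xor  r4, r7, r7 → r4=0x00
body[5] add  r2, r1, #2 → r2=0xcc
body[6] add  r0, r7, #28 → r0=0x0d
body[7] mov  r4, r6 → r4=0xcd
epilogue: pop r4=0x4d, sp=0xc5
epilogue: pop r0=0x0f, sp=0xc6
r0 is callee-saved → restored

REG = 0x0f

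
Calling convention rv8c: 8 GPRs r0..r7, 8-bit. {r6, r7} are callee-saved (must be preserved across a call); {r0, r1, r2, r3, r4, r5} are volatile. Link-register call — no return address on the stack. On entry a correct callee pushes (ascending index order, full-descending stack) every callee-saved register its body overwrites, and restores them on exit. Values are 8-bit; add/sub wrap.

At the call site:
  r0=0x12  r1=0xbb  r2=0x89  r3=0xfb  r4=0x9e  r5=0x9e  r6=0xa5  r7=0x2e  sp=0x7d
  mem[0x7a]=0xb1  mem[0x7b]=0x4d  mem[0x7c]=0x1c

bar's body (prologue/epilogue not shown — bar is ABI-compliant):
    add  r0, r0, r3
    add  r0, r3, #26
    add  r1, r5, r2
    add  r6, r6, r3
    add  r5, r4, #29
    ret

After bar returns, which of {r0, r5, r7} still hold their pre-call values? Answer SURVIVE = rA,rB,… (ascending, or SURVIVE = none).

SURVIVE = r7

prologue: push r6 -> mem[0x7c]=0xa5, sp=0x7c
body[0] add  r0, r0, r3 -> r0=0x0d
body[1] add  r0, r3, #26 -> r0=0x15
body[2] add  r1, r5, r2 -> r1=0x27
body[3] add  r6, r6, r3 -> r6=0xa0
body[4] add  r5, r4, #29 -> r5=0xbb
epilogue: pop r6=0xa5, sp=0x7d
r0: caller-saved, written=True
r5: caller-saved, written=True
r7: callee-saved, written=False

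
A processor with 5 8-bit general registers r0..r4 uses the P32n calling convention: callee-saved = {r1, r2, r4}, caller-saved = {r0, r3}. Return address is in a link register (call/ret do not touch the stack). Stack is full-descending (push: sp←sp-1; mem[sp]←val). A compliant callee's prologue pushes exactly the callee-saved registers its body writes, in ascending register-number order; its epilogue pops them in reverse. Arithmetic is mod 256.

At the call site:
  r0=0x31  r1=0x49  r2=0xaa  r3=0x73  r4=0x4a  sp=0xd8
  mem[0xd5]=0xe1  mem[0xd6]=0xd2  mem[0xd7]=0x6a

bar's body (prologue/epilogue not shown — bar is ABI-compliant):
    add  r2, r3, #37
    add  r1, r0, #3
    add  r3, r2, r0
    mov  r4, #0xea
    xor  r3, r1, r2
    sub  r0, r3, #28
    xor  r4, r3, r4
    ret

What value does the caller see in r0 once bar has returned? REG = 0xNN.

REG = 0x90

prologue: push r1 → mem[0xd7]=0x49, sp=0xd7
prologue: push r2 → mem[0xd6]=0xaa, sp=0xd6
prologue: push r4 → mem[0xd5]=0x4a, sp=0xd5
body[0] add  r2, r3, #37 → r2=0x98
body[1] add  r1, r0, #3 → r1=0x34
body[2] add  r3, r2, r0 → r3=0xc9
body[3] mov  r4, #0xea → r4=0xea
body[4] xor  r3, r1, r2 → r3=0xac
body[5] sub  r0, r3, #28 → r0=0x90
body[6] xor  r4, r3, r4 → r4=0x46
epilogue: pop r4=0x4a, sp=0xd6
epilogue: pop r2=0xaa, sp=0xd7
epilogue: pop r1=0x49, sp=0xd8
r0 is caller-saved → body value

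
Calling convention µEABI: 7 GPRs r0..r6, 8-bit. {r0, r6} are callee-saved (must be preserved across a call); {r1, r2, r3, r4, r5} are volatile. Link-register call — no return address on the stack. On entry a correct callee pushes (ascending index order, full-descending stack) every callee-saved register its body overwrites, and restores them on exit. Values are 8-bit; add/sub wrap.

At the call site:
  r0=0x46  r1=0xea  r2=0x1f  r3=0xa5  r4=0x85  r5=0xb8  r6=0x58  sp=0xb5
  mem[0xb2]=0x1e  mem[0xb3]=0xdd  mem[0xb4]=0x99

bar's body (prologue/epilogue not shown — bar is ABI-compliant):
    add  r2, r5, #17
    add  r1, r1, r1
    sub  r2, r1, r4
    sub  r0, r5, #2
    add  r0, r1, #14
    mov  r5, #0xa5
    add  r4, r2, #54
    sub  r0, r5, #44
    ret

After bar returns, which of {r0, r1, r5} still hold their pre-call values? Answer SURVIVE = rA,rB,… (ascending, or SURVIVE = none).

SURVIVE = r0

prologue: push r0 → mem[0xb4]=0x46, sp=0xb4
body[0] add  r2, r5, #17 → r2=0xc9
body[1] add  r1, r1, r1 → r1=0xd4
body[2] sub  r2, r1, r4 → r2=0x4f
body[3] sub  r0, r5, #2 → r0=0xb6
body[4] add  r0, r1, #14 → r0=0xe2
body[5] mov  r5, #0xa5 → r5=0xa5
body[6] add  r4, r2, #54 → r4=0x85
body[7] sub  r0, r5, #44 → r0=0x79
epilogue: pop r0=0x46, sp=0xb5
r0: callee-saved, written=True
r1: caller-saved, written=True
r5: caller-saved, written=True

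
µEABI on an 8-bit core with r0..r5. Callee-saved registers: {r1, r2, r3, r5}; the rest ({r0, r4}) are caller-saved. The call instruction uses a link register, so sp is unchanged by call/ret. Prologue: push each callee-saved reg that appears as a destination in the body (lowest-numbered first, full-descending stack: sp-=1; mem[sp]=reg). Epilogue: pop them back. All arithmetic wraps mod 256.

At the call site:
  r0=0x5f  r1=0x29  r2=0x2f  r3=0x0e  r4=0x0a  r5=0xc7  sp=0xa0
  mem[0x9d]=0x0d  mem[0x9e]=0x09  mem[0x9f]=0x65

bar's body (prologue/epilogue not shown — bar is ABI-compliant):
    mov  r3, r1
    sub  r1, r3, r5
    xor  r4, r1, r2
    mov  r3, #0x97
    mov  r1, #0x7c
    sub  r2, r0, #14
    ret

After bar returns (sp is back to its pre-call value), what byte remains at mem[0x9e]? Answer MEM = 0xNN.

prologue: push r1 -> mem[0x9f]=0x29, sp=0x9f
prologue: push r2 -> mem[0x9e]=0x2f, sp=0x9e
prologue: push r3 -> mem[0x9d]=0x0e, sp=0x9d
body[0] mov  r3, r1 -> r3=0x29
body[1] sub  r1, r3, r5 -> r1=0x62
body[2] xor  r4, r1, r2 -> r4=0x4d
body[3] mov  r3, #0x97 -> r3=0x97
body[4] mov  r1, #0x7c -> r1=0x7c
body[5] sub  r2, r0, #14 -> r2=0x51
epilogue: pop r3=0x0e, sp=0x9e
epilogue: pop r2=0x2f, sp=0x9f
epilogue: pop r1=0x29, sp=0xa0
prologue pushed ['r1', 'r2', 'r3'] at ['0x9f', '0x9e', '0x9d']

MEM = 0x2f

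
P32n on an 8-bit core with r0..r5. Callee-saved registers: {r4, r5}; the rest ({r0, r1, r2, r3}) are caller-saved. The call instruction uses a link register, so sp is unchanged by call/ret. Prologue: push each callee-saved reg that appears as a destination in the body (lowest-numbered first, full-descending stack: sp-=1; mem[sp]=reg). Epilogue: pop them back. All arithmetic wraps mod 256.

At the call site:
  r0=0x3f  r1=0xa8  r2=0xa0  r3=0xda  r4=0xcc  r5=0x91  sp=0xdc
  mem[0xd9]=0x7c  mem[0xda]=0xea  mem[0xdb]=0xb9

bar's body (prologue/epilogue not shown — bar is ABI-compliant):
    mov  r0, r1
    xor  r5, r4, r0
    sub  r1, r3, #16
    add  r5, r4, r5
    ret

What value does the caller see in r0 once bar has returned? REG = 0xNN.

prologue: push r5 -> mem[0xdb]=0x91, sp=0xdb
body[0] mov  r0, r1 -> r0=0xa8
body[1] xor  r5, r4, r0 -> r5=0x64
body[2] sub  r1, r3, #16 -> r1=0xca
body[3] add  r5, r4, r5 -> r5=0x30
epilogue: pop r5=0x91, sp=0xdc
r0 is caller-saved -> body value

REG = 0xa8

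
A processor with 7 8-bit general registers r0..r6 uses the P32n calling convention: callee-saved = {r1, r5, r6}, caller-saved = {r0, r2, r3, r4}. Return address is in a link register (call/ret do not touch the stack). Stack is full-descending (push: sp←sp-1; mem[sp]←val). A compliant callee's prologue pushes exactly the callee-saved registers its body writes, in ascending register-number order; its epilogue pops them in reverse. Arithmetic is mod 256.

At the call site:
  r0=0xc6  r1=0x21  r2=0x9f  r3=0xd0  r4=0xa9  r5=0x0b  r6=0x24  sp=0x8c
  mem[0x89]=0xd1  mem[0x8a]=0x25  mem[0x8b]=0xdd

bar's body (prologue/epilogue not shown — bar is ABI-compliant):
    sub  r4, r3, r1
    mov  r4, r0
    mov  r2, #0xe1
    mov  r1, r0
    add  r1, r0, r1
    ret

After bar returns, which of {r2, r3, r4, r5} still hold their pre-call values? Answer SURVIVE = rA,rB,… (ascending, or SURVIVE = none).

prologue: push r1 -> mem[0x8b]=0x21, sp=0x8b
body[0] sub  r4, r3, r1 -> r4=0xaf
body[1] mov  r4, r0 -> r4=0xc6
body[2] mov  r2, #0xe1 -> r2=0xe1
body[3] mov  r1, r0 -> r1=0xc6
body[4] add  r1, r0, r1 -> r1=0x8c
epilogue: pop r1=0x21, sp=0x8c
r2: caller-saved, written=True
r3: caller-saved, written=False
r4: caller-saved, written=True
r5: callee-saved, written=False

SURVIVE = r3,r5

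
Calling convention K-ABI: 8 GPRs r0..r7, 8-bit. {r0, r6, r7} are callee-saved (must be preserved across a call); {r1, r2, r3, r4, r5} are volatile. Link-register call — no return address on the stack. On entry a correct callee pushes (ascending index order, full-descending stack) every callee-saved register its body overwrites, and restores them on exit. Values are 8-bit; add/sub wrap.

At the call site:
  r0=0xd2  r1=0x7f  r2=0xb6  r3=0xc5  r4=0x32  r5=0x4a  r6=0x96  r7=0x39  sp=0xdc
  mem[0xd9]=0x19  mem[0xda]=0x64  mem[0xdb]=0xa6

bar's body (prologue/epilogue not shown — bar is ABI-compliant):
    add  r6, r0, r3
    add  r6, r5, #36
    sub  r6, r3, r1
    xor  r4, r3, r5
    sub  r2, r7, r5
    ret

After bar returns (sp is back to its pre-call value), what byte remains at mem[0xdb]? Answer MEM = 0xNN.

prologue: push r6 -> mem[0xdb]=0x96, sp=0xdb
body[0] add  r6, r0, r3 -> r6=0x97
body[1] add  r6, r5, #36 -> r6=0x6e
body[2] sub  r6, r3, r1 -> r6=0x46
body[3] xor  r4, r3, r5 -> r4=0x8f
body[4] sub  r2, r7, r5 -> r2=0xef
epilogue: pop r6=0x96, sp=0xdc
prologue pushed ['r6'] at ['0xdb']

MEM = 0x96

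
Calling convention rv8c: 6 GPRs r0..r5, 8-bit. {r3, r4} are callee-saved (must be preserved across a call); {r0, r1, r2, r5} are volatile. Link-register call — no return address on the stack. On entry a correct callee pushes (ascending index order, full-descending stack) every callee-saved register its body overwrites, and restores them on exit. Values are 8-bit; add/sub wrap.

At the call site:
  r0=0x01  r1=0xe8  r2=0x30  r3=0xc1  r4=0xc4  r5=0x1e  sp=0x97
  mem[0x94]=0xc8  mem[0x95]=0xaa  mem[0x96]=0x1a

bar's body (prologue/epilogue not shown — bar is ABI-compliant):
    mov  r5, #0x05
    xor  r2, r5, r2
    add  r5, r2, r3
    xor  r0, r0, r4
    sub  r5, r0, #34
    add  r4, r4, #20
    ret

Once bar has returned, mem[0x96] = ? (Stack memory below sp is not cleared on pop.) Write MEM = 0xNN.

prologue: push r4 → mem[0x96]=0xc4, sp=0x96
body[0] mov  r5, #0x05 → r5=0x05
body[1] xor  r2, r5, r2 → r2=0x35
body[2] add  r5, r2, r3 → r5=0xf6
body[3] xor  r0, r0, r4 → r0=0xc5
body[4] sub  r5, r0, #34 → r5=0xa3
body[5] add  r4, r4, #20 → r4=0xd8
epilogue: pop r4=0xc4, sp=0x97
prologue pushed ['r4'] at ['0x96']

MEM = 0xc4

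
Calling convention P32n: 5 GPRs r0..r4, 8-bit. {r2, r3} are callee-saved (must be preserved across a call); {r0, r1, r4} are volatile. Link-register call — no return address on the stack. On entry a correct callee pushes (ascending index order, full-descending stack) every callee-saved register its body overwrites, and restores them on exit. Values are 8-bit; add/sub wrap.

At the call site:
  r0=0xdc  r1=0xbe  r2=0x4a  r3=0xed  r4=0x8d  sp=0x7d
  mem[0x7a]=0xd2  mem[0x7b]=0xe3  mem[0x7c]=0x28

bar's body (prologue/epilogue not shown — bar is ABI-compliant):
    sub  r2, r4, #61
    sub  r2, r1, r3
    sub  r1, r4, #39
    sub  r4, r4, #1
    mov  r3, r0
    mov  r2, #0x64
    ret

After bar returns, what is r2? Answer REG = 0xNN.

REG = 0x4a

prologue: push r2 → mem[0x7c]=0x4a, sp=0x7c
prologue: push r3 → mem[0x7b]=0xed, sp=0x7b
body[0] sub  r2, r4, #61 → r2=0x50
body[1] sub  r2, r1, r3 → r2=0xd1
body[2] sub  r1, r4, #39 → r1=0x66
body[3] sub  r4, r4, #1 → r4=0x8c
body[4] mov  r3, r0 → r3=0xdc
body[5] mov  r2, #0x64 → r2=0x64
epilogue: pop r3=0xed, sp=0x7c
epilogue: pop r2=0x4a, sp=0x7d
r2 is callee-saved → restored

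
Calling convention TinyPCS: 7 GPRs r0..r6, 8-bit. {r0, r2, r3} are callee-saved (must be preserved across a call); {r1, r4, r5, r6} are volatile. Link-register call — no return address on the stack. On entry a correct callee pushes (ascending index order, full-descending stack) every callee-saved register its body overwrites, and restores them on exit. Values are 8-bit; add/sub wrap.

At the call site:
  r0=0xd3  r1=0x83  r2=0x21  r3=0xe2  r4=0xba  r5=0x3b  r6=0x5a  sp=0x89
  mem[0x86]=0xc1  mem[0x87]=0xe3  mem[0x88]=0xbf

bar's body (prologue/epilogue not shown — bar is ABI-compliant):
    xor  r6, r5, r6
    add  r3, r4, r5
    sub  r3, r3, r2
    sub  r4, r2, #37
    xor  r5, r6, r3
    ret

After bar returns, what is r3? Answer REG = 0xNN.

prologue: push r3 -> mem[0x88]=0xe2, sp=0x88
body[0] xor  r6, r5, r6 -> r6=0x61
body[1] add  r3, r4, r5 -> r3=0xf5
body[2] sub  r3, r3, r2 -> r3=0xd4
body[3] sub  r4, r2, #37 -> r4=0xfc
body[4] xor  r5, r6, r3 -> r5=0xb5
epilogue: pop r3=0xe2, sp=0x89
r3 is callee-saved -> restored

REG = 0xe2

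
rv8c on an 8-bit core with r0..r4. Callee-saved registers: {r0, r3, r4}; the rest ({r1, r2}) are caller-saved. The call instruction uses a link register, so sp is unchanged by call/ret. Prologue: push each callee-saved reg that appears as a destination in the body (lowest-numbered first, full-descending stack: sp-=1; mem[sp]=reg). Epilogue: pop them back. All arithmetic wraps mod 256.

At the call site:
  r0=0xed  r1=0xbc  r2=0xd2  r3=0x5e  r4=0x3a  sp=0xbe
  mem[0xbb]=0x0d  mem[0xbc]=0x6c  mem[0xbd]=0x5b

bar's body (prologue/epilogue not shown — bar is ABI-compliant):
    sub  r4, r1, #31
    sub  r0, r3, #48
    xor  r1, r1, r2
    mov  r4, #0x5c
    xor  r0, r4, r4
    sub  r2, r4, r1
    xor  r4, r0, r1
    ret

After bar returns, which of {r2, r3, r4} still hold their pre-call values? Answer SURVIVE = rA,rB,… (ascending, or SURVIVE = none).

prologue: push r0 -> mem[0xbd]=0xed, sp=0xbd
prologue: push r4 -> mem[0xbc]=0x3a, sp=0xbc
body[0] sub  r4, r1, #31 -> r4=0x9d
body[1] sub  r0, r3, #48 -> r0=0x2e
body[2] xor  r1, r1, r2 -> r1=0x6e
body[3] mov  r4, #0x5c -> r4=0x5c
body[4] xor  r0, r4, r4 -> r0=0x00
body[5] sub  r2, r4, r1 -> r2=0xee
body[6] xor  r4, r0, r1 -> r4=0x6e
epilogue: pop r4=0x3a, sp=0xbd
epilogue: pop r0=0xed, sp=0xbe
r2: caller-saved, written=True
r3: callee-saved, written=False
r4: callee-saved, written=True

SURVIVE = r3,r4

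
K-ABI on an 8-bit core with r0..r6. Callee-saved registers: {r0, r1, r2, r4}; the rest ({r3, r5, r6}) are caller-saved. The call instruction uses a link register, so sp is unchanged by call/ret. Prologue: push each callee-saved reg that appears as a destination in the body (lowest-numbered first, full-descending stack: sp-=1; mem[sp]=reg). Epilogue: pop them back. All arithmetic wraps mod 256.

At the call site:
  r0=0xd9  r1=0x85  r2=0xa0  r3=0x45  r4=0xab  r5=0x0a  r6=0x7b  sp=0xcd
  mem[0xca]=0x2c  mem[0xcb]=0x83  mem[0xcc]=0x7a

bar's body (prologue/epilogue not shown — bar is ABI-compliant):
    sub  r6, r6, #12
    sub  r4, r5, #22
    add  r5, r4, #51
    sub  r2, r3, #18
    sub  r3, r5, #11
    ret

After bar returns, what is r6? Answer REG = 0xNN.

prologue: push r2 -> mem[0xcc]=0xa0, sp=0xcc
prologue: push r4 -> mem[0xcb]=0xab, sp=0xcb
body[0] sub  r6, r6, #12 -> r6=0x6f
body[1] sub  r4, r5, #22 -> r4=0xf4
body[2] add  r5, r4, #51 -> r5=0x27
body[3] sub  r2, r3, #18 -> r2=0x33
body[4] sub  r3, r5, #11 -> r3=0x1c
epilogue: pop r4=0xab, sp=0xcc
epilogue: pop r2=0xa0, sp=0xcd
r6 is caller-saved -> body value

REG = 0x6f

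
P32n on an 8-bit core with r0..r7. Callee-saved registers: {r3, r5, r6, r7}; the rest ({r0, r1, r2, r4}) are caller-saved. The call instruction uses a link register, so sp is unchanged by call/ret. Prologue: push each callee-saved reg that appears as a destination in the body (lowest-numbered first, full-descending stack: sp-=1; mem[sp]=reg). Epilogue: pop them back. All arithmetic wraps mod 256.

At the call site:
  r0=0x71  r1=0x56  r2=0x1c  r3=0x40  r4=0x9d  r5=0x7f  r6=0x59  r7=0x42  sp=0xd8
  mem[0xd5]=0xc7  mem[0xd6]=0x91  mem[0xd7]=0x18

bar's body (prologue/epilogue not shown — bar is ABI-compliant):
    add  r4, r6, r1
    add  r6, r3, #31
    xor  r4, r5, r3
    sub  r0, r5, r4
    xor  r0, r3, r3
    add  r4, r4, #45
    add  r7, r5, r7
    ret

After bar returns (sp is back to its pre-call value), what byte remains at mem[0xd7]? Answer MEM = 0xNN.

prologue: push r6 → mem[0xd7]=0x59, sp=0xd7
prologue: push r7 → mem[0xd6]=0x42, sp=0xd6
body[0] add  r4, r6, r1 → r4=0xaf
body[1] add  r6, r3, #31 → r6=0x5f
body[2] xor  r4, r5, r3 → r4=0x3f
body[3] sub  r0, r5, r4 → r0=0x40
body[4] xor  r0, r3, r3 → r0=0x00
body[5] add  r4, r4, #45 → r4=0x6c
body[6] add  r7, r5, r7 → r7=0xc1
epilogue: pop r7=0x42, sp=0xd7
epilogue: pop r6=0x59, sp=0xd8
prologue pushed ['r6', 'r7'] at ['0xd7', '0xd6']

MEM = 0x59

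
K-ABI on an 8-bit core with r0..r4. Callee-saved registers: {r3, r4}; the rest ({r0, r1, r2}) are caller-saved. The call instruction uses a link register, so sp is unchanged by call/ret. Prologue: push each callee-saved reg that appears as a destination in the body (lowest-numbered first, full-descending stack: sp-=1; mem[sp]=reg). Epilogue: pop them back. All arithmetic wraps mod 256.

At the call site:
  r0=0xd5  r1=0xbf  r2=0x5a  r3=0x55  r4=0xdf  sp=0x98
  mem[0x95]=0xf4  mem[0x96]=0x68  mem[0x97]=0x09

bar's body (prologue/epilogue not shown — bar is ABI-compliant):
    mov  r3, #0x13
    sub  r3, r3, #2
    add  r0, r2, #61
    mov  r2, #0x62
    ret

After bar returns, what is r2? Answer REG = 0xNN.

prologue: push r3 → mem[0x97]=0x55, sp=0x97
body[0] mov  r3, #0x13 → r3=0x13
body[1] sub  r3, r3, #2 → r3=0x11
body[2] add  r0, r2, #61 → r0=0x97
body[3] mov  r2, #0x62 → r2=0x62
epilogue: pop r3=0x55, sp=0x98
r2 is caller-saved → body value

REG = 0x62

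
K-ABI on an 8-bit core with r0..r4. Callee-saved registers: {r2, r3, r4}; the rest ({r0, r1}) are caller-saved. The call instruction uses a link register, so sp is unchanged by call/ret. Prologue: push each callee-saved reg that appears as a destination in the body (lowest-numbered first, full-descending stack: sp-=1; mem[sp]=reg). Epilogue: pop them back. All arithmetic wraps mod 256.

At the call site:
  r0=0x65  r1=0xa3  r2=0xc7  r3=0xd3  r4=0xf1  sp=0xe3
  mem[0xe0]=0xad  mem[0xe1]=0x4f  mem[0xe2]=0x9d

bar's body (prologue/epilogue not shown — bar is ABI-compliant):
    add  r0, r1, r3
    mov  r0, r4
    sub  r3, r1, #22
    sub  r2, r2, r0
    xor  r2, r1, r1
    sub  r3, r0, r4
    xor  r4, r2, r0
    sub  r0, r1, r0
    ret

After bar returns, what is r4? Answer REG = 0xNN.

REG = 0xf1

prologue: push r2 -> mem[0xe2]=0xc7, sp=0xe2
prologue: push r3 -> mem[0xe1]=0xd3, sp=0xe1
prologue: push r4 -> mem[0xe0]=0xf1, sp=0xe0
body[0] add  r0, r1, r3 -> r0=0x76
body[1] mov  r0, r4 -> r0=0xf1
body[2] sub  r3, r1, #22 -> r3=0x8d
body[3] sub  r2, r2, r0 -> r2=0xd6
body[4] xor  r2, r1, r1 -> r2=0x00
body[5] sub  r3, r0, r4 -> r3=0x00
body[6] xor  r4, r2, r0 -> r4=0xf1
body[7] sub  r0, r1, r0 -> r0=0xb2
epilogue: pop r4=0xf1, sp=0xe1
epilogue: pop r3=0xd3, sp=0xe2
epilogue: pop r2=0xc7, sp=0xe3
r4 is callee-saved -> restored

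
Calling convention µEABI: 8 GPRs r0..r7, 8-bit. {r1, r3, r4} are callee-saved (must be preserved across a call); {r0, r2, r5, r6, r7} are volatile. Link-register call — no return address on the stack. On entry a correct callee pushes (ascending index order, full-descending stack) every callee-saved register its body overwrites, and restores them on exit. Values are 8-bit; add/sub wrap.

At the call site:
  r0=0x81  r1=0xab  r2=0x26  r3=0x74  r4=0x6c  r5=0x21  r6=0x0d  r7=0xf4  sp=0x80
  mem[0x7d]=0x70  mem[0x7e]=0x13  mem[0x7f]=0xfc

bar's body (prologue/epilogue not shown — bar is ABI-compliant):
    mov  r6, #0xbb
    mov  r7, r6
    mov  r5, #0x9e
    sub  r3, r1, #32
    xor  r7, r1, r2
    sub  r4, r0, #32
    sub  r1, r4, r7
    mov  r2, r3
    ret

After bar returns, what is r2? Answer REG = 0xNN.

prologue: push r1 -> mem[0x7f]=0xab, sp=0x7f
prologue: push r3 -> mem[0x7e]=0x74, sp=0x7e
prologue: push r4 -> mem[0x7d]=0x6c, sp=0x7d
body[0] mov  r6, #0xbb -> r6=0xbb
body[1] mov  r7, r6 -> r7=0xbb
body[2] mov  r5, #0x9e -> r5=0x9e
body[3] sub  r3, r1, #32 -> r3=0x8b
body[4] xor  r7, r1, r2 -> r7=0x8d
body[5] sub  r4, r0, #32 -> r4=0x61
body[6] sub  r1, r4, r7 -> r1=0xd4
body[7] mov  r2, r3 -> r2=0x8b
epilogue: pop r4=0x6c, sp=0x7e
epilogue: pop r3=0x74, sp=0x7f
epilogue: pop r1=0xab, sp=0x80
r2 is caller-saved -> body value

REG = 0x8b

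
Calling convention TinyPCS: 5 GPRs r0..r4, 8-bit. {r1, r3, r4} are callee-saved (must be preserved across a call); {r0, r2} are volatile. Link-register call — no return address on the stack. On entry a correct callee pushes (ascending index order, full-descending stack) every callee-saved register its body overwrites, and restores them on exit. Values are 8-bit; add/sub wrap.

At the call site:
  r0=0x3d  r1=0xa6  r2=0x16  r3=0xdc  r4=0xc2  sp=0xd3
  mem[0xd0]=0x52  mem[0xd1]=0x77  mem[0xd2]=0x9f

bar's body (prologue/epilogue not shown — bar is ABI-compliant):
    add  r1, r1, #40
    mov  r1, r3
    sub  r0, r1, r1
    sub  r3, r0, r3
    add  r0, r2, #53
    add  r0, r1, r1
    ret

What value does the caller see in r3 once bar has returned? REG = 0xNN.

REG = 0xdc

prologue: push r1 -> mem[0xd2]=0xa6, sp=0xd2
prologue: push r3 -> mem[0xd1]=0xdc, sp=0xd1
body[0] add  r1, r1, #40 -> r1=0xce
body[1] mov  r1, r3 -> r1=0xdc
body[2] sub  r0, r1, r1 -> r0=0x00
body[3] sub  r3, r0, r3 -> r3=0x24
body[4] add  r0, r2, #53 -> r0=0x4b
body[5] add  r0, r1, r1 -> r0=0xb8
epilogue: pop r3=0xdc, sp=0xd2
epilogue: pop r1=0xa6, sp=0xd3
r3 is callee-saved -> restored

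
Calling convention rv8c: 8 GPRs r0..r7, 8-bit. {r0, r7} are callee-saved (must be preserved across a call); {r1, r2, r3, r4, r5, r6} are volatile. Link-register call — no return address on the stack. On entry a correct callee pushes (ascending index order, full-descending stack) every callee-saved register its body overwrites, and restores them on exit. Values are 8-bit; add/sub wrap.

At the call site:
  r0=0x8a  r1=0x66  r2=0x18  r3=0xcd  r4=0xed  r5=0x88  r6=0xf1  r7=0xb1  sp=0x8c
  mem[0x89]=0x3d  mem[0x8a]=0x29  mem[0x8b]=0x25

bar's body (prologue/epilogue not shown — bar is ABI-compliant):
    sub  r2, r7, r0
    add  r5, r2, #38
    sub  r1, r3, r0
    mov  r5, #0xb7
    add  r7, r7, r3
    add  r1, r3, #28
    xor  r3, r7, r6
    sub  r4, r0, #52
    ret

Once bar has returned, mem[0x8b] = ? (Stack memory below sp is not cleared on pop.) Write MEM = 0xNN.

prologue: push r7 -> mem[0x8b]=0xb1, sp=0x8b
body[0] sub  r2, r7, r0 -> r2=0x27
body[1] add  r5, r2, #38 -> r5=0x4d
body[2] sub  r1, r3, r0 -> r1=0x43
body[3] mov  r5, #0xb7 -> r5=0xb7
body[4] add  r7, r7, r3 -> r7=0x7e
body[5] add  r1, r3, #28 -> r1=0xe9
body[6] xor  r3, r7, r6 -> r3=0x8f
body[7] sub  r4, r0, #52 -> r4=0x56
epilogue: pop r7=0xb1, sp=0x8c
prologue pushed ['r7'] at ['0x8b']

MEM = 0xb1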